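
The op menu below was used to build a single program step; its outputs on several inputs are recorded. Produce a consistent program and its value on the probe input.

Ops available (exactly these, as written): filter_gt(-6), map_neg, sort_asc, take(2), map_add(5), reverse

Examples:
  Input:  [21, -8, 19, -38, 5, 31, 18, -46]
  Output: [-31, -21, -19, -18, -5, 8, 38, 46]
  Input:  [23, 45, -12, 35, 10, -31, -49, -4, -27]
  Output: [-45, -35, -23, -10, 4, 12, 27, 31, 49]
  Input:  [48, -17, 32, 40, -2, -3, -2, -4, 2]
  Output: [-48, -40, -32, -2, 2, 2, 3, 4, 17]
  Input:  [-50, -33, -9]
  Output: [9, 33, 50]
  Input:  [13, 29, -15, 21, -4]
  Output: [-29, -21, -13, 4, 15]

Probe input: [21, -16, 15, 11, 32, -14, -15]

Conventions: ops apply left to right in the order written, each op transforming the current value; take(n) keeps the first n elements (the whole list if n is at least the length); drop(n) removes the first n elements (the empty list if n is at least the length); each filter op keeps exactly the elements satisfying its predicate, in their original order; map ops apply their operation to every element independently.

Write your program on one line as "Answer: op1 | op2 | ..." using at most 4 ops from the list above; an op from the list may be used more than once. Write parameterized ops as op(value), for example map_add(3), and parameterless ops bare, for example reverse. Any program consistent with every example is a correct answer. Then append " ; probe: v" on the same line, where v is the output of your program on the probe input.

reverse | map_neg | sort_asc ; probe: [-32, -21, -15, -11, 14, 15, 16]

Check, running the answer program on each example:
  [21, -8, 19, -38, 5, 31, 18, -46] -> [-46, 18, 31, 5, -38, 19, -8, 21] -> [46, -18, -31, -5, 38, -19, 8, -21] -> [-31, -21, -19, -18, -5, 8, 38, 46]
  [23, 45, -12, 35, 10, -31, -49, -4, -27] -> [-27, -4, -49, -31, 10, 35, -12, 45, 23] -> [27, 4, 49, 31, -10, -35, 12, -45, -23] -> [-45, -35, -23, -10, 4, 12, 27, 31, 49]
  [48, -17, 32, 40, -2, -3, -2, -4, 2] -> [2, -4, -2, -3, -2, 40, 32, -17, 48] -> [-2, 4, 2, 3, 2, -40, -32, 17, -48] -> [-48, -40, -32, -2, 2, 2, 3, 4, 17]
  [-50, -33, -9] -> [-9, -33, -50] -> [9, 33, 50] -> [9, 33, 50]
  [13, 29, -15, 21, -4] -> [-4, 21, -15, 29, 13] -> [4, -21, 15, -29, -13] -> [-29, -21, -13, 4, 15]
  probe: [21, -16, 15, 11, 32, -14, -15] -> [-15, -14, 32, 11, 15, -16, 21] -> [15, 14, -32, -11, -15, 16, -21] -> [-32, -21, -15, -11, 14, 15, 16]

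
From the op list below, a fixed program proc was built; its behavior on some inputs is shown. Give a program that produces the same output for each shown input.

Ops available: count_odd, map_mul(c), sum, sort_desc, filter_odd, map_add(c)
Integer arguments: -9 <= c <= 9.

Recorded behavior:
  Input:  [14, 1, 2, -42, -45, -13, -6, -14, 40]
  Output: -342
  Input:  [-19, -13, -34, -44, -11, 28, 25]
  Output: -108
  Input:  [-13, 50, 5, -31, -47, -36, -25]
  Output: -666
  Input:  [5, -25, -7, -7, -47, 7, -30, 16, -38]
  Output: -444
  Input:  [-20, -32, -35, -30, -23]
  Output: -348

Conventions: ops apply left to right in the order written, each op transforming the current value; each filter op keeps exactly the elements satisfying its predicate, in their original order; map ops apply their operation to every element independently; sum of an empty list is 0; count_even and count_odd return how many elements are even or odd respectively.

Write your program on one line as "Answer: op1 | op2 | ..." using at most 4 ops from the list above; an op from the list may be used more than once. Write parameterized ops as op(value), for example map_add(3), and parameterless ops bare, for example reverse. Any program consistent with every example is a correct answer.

filter_odd | map_mul(6) | sum

Check, running the answer program on each example:
  [14, 1, 2, -42, -45, -13, -6, -14, 40] -> [1, -45, -13] -> [6, -270, -78] -> -342
  [-19, -13, -34, -44, -11, 28, 25] -> [-19, -13, -11, 25] -> [-114, -78, -66, 150] -> -108
  [-13, 50, 5, -31, -47, -36, -25] -> [-13, 5, -31, -47, -25] -> [-78, 30, -186, -282, -150] -> -666
  [5, -25, -7, -7, -47, 7, -30, 16, -38] -> [5, -25, -7, -7, -47, 7] -> [30, -150, -42, -42, -282, 42] -> -444
  [-20, -32, -35, -30, -23] -> [-35, -23] -> [-210, -138] -> -348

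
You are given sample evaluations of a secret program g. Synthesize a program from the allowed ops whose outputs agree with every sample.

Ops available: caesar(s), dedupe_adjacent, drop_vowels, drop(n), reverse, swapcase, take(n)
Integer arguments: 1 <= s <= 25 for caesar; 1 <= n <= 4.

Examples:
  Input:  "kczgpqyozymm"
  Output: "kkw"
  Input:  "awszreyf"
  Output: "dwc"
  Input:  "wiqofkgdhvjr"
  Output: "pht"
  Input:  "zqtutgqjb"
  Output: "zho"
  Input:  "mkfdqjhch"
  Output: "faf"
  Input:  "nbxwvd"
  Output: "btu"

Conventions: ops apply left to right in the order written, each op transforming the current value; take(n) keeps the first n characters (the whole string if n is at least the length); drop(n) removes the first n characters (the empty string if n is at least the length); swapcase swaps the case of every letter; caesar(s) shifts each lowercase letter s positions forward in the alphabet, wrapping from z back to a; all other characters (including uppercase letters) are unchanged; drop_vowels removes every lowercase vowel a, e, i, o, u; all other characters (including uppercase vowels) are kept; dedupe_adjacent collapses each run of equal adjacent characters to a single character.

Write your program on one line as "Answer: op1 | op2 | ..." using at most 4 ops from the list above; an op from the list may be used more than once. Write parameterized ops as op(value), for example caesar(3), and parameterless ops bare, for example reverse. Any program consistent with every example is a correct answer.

reverse | take(4) | take(3) | caesar(24)

Check, running the answer program on each example:
  "kczgpqyozymm" -> "mmyzoyqpgzck" -> "mmyz" -> "mmy" -> "kkw"
  "awszreyf" -> "fyerzswa" -> "fyer" -> "fye" -> "dwc"
  "wiqofkgdhvjr" -> "rjvhdgkfoqiw" -> "rjvh" -> "rjv" -> "pht"
  "zqtutgqjb" -> "bjqgtutqz" -> "bjqg" -> "bjq" -> "zho"
  "mkfdqjhch" -> "hchjqdfkm" -> "hchj" -> "hch" -> "faf"
  "nbxwvd" -> "dvwxbn" -> "dvwx" -> "dvw" -> "btu"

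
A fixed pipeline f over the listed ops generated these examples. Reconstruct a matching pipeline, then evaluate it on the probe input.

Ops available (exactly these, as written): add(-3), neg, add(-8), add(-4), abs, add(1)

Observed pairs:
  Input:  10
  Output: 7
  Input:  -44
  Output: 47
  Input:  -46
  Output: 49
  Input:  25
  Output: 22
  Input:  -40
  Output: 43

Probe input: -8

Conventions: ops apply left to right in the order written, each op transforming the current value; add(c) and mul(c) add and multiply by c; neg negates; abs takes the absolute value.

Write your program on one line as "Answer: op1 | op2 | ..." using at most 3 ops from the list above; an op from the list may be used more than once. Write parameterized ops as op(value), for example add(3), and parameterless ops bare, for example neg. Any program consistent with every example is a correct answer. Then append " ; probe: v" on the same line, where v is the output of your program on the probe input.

add(-3) | abs ; probe: 11

Check, running the answer program on each example:
  10 -> 7 -> 7
  -44 -> -47 -> 47
  -46 -> -49 -> 49
  25 -> 22 -> 22
  -40 -> -43 -> 43
  probe: -8 -> -11 -> 11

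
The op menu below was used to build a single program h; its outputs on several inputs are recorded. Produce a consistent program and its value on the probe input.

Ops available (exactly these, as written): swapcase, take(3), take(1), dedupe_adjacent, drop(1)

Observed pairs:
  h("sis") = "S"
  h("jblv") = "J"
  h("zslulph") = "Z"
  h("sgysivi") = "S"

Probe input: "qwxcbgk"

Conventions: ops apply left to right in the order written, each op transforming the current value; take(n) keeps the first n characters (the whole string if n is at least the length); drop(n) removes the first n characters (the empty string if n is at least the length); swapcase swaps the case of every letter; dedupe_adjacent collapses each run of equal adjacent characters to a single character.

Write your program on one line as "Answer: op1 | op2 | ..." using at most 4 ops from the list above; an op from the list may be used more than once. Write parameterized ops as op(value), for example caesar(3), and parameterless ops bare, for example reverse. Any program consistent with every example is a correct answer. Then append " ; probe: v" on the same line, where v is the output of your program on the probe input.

take(3) | swapcase | take(1) ; probe: "Q"

Check, running the answer program on each example:
  "sis" -> "sis" -> "SIS" -> "S"
  "jblv" -> "jbl" -> "JBL" -> "J"
  "zslulph" -> "zsl" -> "ZSL" -> "Z"
  "sgysivi" -> "sgy" -> "SGY" -> "S"
  probe: "qwxcbgk" -> "qwx" -> "QWX" -> "Q"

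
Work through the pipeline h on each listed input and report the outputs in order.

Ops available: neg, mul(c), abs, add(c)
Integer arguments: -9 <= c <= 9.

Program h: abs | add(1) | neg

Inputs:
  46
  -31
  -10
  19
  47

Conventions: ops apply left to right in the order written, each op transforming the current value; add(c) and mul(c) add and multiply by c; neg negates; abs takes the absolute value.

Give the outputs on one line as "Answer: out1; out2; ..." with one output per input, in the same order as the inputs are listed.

-47; -32; -11; -20; -48

Execution, op by op:
  46 -> 46 -> 47 -> -47
  -31 -> 31 -> 32 -> -32
  -10 -> 10 -> 11 -> -11
  19 -> 19 -> 20 -> -20
  47 -> 47 -> 48 -> -48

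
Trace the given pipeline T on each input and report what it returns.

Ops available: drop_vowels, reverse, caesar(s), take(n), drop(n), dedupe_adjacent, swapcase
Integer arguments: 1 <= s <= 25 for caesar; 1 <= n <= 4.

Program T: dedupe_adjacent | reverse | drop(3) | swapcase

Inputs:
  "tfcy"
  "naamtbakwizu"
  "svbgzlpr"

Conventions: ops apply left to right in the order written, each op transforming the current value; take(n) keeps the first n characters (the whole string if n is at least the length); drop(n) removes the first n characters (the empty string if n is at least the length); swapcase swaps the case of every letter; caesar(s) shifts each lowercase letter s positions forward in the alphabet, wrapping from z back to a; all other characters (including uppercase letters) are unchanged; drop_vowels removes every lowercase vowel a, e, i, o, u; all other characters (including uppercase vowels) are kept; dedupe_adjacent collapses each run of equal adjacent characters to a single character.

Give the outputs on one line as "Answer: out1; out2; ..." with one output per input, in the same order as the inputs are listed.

Execution, op by op:
  "tfcy" -> "tfcy" -> "ycft" -> "t" -> "T"
  "naamtbakwizu" -> "namtbakwizu" -> "uziwkabtman" -> "wkabtman" -> "WKABTMAN"
  "svbgzlpr" -> "svbgzlpr" -> "rplzgbvs" -> "zgbvs" -> "ZGBVS"

"T"; "WKABTMAN"; "ZGBVS"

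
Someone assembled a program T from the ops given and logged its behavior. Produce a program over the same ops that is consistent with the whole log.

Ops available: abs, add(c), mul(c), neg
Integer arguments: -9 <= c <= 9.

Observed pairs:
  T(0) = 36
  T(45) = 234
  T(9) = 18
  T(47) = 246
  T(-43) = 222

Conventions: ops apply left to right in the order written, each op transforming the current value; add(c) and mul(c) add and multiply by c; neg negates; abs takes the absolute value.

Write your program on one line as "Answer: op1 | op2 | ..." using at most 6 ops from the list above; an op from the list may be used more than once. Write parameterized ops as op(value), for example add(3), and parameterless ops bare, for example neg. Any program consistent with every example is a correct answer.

abs | add(-6) | mul(-6) | mul(-1) | abs

Check, running the answer program on each example:
  0 -> 0 -> -6 -> 36 -> -36 -> 36
  45 -> 45 -> 39 -> -234 -> 234 -> 234
  9 -> 9 -> 3 -> -18 -> 18 -> 18
  47 -> 47 -> 41 -> -246 -> 246 -> 246
  -43 -> 43 -> 37 -> -222 -> 222 -> 222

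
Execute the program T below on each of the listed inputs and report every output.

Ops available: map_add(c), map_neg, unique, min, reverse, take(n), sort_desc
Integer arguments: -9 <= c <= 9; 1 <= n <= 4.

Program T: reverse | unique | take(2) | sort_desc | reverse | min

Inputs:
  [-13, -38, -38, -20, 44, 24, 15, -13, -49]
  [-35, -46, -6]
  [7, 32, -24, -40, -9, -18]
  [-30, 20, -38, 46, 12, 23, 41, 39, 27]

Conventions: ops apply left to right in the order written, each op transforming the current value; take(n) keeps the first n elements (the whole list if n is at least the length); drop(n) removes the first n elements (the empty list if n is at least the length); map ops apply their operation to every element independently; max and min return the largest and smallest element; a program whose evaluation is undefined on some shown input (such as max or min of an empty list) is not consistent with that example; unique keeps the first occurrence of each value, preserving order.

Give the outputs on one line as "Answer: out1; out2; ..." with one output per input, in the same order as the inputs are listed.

-49; -46; -18; 27

Execution, op by op:
  [-13, -38, -38, -20, 44, 24, 15, -13, -49] -> [-49, -13, 15, 24, 44, -20, -38, -38, -13] -> [-49, -13, 15, 24, 44, -20, -38] -> [-49, -13] -> [-13, -49] -> [-49, -13] -> -49
  [-35, -46, -6] -> [-6, -46, -35] -> [-6, -46, -35] -> [-6, -46] -> [-6, -46] -> [-46, -6] -> -46
  [7, 32, -24, -40, -9, -18] -> [-18, -9, -40, -24, 32, 7] -> [-18, -9, -40, -24, 32, 7] -> [-18, -9] -> [-9, -18] -> [-18, -9] -> -18
  [-30, 20, -38, 46, 12, 23, 41, 39, 27] -> [27, 39, 41, 23, 12, 46, -38, 20, -30] -> [27, 39, 41, 23, 12, 46, -38, 20, -30] -> [27, 39] -> [39, 27] -> [27, 39] -> 27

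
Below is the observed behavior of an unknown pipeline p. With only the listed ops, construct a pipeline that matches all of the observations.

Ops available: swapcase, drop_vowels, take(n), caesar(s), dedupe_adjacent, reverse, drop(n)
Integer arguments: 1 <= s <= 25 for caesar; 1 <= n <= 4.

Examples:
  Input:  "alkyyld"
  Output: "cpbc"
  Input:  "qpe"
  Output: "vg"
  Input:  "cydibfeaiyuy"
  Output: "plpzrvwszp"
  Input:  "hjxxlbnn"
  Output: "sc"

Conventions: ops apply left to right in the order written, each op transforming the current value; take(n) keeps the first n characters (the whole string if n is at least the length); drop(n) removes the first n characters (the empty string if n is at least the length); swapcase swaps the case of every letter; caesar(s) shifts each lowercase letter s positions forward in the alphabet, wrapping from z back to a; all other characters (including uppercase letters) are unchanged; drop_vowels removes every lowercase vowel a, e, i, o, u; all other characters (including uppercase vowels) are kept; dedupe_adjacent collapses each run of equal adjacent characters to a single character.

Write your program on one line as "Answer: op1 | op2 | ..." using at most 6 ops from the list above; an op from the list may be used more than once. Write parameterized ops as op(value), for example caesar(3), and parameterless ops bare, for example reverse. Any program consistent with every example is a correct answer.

drop(1) | dedupe_adjacent | reverse | caesar(17) | drop_vowels

Check, running the answer program on each example:
  "alkyyld" -> "lkyyld" -> "lkyld" -> "dlykl" -> "ucpbc" -> "cpbc"
  "qpe" -> "pe" -> "pe" -> "ep" -> "vg" -> "vg"
  "cydibfeaiyuy" -> "ydibfeaiyuy" -> "ydibfeaiyuy" -> "yuyiaefbidy" -> "plpzrvwszup" -> "plpzrvwszp"
  "hjxxlbnn" -> "jxxlbnn" -> "jxlbn" -> "nblxj" -> "escoa" -> "sc"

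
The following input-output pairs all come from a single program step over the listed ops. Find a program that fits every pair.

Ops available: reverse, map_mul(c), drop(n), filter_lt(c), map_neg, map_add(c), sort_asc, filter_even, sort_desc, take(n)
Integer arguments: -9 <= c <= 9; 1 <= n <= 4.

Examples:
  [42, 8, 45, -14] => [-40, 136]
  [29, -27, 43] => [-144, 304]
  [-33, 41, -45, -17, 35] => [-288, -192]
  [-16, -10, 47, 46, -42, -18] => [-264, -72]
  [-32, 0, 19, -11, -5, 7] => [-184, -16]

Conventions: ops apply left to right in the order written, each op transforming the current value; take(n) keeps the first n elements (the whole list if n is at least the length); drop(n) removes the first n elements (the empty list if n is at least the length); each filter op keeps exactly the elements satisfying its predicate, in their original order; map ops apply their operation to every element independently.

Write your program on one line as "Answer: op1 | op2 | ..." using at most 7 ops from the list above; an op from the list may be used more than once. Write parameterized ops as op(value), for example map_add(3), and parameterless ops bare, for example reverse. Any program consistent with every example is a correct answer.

map_add(3) | map_add(6) | map_mul(8) | sort_desc | reverse | take(2)

Check, running the answer program on each example:
  [42, 8, 45, -14] -> [45, 11, 48, -11] -> [51, 17, 54, -5] -> [408, 136, 432, -40] -> [432, 408, 136, -40] -> [-40, 136, 408, 432] -> [-40, 136]
  [29, -27, 43] -> [32, -24, 46] -> [38, -18, 52] -> [304, -144, 416] -> [416, 304, -144] -> [-144, 304, 416] -> [-144, 304]
  [-33, 41, -45, -17, 35] -> [-30, 44, -42, -14, 38] -> [-24, 50, -36, -8, 44] -> [-192, 400, -288, -64, 352] -> [400, 352, -64, -192, -288] -> [-288, -192, -64, 352, 400] -> [-288, -192]
  [-16, -10, 47, 46, -42, -18] -> [-13, -7, 50, 49, -39, -15] -> [-7, -1, 56, 55, -33, -9] -> [-56, -8, 448, 440, -264, -72] -> [448, 440, -8, -56, -72, -264] -> [-264, -72, -56, -8, 440, 448] -> [-264, -72]
  [-32, 0, 19, -11, -5, 7] -> [-29, 3, 22, -8, -2, 10] -> [-23, 9, 28, -2, 4, 16] -> [-184, 72, 224, -16, 32, 128] -> [224, 128, 72, 32, -16, -184] -> [-184, -16, 32, 72, 128, 224] -> [-184, -16]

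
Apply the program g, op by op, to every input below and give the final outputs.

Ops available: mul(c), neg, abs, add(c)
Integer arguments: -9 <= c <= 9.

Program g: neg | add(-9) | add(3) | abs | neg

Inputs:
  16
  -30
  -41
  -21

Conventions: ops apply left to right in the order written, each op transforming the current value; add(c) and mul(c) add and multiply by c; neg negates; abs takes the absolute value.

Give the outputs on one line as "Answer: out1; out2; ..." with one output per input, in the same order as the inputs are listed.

-22; -24; -35; -15

Execution, op by op:
  16 -> -16 -> -25 -> -22 -> 22 -> -22
  -30 -> 30 -> 21 -> 24 -> 24 -> -24
  -41 -> 41 -> 32 -> 35 -> 35 -> -35
  -21 -> 21 -> 12 -> 15 -> 15 -> -15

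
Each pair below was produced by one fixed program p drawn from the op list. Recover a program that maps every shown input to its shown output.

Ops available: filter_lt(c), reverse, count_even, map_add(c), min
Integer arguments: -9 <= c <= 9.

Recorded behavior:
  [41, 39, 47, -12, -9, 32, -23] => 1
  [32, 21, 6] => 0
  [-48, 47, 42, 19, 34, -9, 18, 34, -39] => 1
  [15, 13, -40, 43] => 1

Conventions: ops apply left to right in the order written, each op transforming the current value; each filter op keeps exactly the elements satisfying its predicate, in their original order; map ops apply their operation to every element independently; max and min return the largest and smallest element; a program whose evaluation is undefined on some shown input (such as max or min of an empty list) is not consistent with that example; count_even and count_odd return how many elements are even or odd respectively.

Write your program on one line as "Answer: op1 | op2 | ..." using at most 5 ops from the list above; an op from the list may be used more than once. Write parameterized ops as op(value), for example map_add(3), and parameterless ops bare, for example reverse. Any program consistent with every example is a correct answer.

reverse | filter_lt(1) | map_add(-6) | count_even

Check, running the answer program on each example:
  [41, 39, 47, -12, -9, 32, -23] -> [-23, 32, -9, -12, 47, 39, 41] -> [-23, -9, -12] -> [-29, -15, -18] -> 1
  [32, 21, 6] -> [6, 21, 32] -> [] -> [] -> 0
  [-48, 47, 42, 19, 34, -9, 18, 34, -39] -> [-39, 34, 18, -9, 34, 19, 42, 47, -48] -> [-39, -9, -48] -> [-45, -15, -54] -> 1
  [15, 13, -40, 43] -> [43, -40, 13, 15] -> [-40] -> [-46] -> 1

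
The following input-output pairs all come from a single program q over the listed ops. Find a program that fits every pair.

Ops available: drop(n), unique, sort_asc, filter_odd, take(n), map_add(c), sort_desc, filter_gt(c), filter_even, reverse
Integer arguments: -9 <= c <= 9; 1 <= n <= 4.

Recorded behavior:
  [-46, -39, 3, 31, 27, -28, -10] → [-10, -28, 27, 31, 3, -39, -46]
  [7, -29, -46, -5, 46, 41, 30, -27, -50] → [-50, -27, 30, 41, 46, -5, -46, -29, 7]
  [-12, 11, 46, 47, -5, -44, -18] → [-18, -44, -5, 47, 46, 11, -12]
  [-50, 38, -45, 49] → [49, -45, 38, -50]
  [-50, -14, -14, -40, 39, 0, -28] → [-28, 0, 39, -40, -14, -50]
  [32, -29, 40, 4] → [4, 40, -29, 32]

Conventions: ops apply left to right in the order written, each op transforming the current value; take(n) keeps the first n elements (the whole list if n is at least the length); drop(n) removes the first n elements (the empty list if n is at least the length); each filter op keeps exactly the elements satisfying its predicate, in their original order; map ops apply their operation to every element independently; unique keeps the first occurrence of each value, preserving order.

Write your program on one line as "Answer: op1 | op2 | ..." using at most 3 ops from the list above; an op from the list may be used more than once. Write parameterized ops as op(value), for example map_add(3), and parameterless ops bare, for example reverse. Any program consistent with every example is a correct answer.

unique | reverse

Check, running the answer program on each example:
  [-46, -39, 3, 31, 27, -28, -10] -> [-46, -39, 3, 31, 27, -28, -10] -> [-10, -28, 27, 31, 3, -39, -46]
  [7, -29, -46, -5, 46, 41, 30, -27, -50] -> [7, -29, -46, -5, 46, 41, 30, -27, -50] -> [-50, -27, 30, 41, 46, -5, -46, -29, 7]
  [-12, 11, 46, 47, -5, -44, -18] -> [-12, 11, 46, 47, -5, -44, -18] -> [-18, -44, -5, 47, 46, 11, -12]
  [-50, 38, -45, 49] -> [-50, 38, -45, 49] -> [49, -45, 38, -50]
  [-50, -14, -14, -40, 39, 0, -28] -> [-50, -14, -40, 39, 0, -28] -> [-28, 0, 39, -40, -14, -50]
  [32, -29, 40, 4] -> [32, -29, 40, 4] -> [4, 40, -29, 32]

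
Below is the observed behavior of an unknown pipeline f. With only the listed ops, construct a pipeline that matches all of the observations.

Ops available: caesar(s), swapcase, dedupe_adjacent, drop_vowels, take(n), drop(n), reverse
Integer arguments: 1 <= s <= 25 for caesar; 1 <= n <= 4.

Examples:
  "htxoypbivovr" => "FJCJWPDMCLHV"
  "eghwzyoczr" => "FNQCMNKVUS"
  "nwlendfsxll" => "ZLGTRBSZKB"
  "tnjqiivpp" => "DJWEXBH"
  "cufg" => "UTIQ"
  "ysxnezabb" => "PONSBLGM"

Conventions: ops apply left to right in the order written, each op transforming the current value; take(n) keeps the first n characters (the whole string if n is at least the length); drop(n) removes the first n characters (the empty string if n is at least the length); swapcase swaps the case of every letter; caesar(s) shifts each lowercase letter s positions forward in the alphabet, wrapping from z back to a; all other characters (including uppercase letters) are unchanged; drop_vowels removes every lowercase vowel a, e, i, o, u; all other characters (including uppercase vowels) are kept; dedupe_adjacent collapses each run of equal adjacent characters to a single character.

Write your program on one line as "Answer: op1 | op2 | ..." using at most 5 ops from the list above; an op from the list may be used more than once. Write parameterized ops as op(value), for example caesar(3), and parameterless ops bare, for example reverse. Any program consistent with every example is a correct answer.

dedupe_adjacent | caesar(20) | caesar(20) | reverse | swapcase

Check, running the answer program on each example:
  "htxoypbivovr" -> "htxoypbivovr" -> "bnrisjvcpipl" -> "vhlcmdpwjcjf" -> "fjcjwpdmclhv" -> "FJCJWPDMCLHV"
  "eghwzyoczr" -> "eghwzyoczr" -> "yabqtsiwtl" -> "suvknmcqnf" -> "fnqcmnkvus" -> "FNQCMNKVUS"
  "nwlendfsxll" -> "nwlendfsxl" -> "hqfyhxzmrf" -> "bkzsbrtglz" -> "zlgtrbszkb" -> "ZLGTRBSZKB"
  "tnjqiivpp" -> "tnjqivp" -> "nhdkcpj" -> "hbxewjd" -> "djwexbh" -> "DJWEXBH"
  "cufg" -> "cufg" -> "woza" -> "qitu" -> "utiq" -> "UTIQ"
  "ysxnezabb" -> "ysxnezab" -> "smrhytuv" -> "mglbsnop" -> "ponsblgm" -> "PONSBLGM"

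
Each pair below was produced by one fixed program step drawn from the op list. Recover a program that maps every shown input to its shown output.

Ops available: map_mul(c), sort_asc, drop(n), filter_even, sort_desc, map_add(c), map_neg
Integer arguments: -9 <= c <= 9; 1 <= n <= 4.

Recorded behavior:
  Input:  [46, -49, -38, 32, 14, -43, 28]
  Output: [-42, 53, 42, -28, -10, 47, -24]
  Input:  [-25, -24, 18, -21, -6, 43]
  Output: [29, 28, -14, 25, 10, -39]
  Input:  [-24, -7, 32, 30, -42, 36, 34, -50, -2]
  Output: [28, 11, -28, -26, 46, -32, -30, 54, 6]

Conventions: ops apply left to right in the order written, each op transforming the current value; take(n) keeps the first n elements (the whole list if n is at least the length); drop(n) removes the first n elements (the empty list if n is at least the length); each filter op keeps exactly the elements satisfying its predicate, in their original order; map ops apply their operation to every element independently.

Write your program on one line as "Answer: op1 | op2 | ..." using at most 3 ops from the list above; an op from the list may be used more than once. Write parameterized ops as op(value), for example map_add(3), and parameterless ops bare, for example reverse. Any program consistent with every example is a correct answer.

map_neg | map_add(3) | map_add(1)

Check, running the answer program on each example:
  [46, -49, -38, 32, 14, -43, 28] -> [-46, 49, 38, -32, -14, 43, -28] -> [-43, 52, 41, -29, -11, 46, -25] -> [-42, 53, 42, -28, -10, 47, -24]
  [-25, -24, 18, -21, -6, 43] -> [25, 24, -18, 21, 6, -43] -> [28, 27, -15, 24, 9, -40] -> [29, 28, -14, 25, 10, -39]
  [-24, -7, 32, 30, -42, 36, 34, -50, -2] -> [24, 7, -32, -30, 42, -36, -34, 50, 2] -> [27, 10, -29, -27, 45, -33, -31, 53, 5] -> [28, 11, -28, -26, 46, -32, -30, 54, 6]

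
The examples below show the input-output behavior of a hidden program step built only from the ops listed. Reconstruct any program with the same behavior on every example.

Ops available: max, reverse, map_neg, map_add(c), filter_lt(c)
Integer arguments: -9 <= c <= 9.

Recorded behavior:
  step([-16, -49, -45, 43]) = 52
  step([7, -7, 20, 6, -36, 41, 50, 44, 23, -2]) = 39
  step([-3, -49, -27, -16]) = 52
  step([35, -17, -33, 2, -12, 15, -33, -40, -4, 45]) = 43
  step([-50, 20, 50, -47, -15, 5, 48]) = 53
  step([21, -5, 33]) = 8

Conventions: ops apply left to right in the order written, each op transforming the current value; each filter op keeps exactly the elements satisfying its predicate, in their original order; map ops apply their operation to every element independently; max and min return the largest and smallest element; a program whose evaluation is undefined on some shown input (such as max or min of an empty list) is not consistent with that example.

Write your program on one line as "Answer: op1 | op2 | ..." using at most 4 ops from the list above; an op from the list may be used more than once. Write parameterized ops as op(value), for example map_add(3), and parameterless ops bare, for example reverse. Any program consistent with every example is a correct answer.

map_neg | reverse | map_add(3) | max

Check, running the answer program on each example:
  [-16, -49, -45, 43] -> [16, 49, 45, -43] -> [-43, 45, 49, 16] -> [-40, 48, 52, 19] -> 52
  [7, -7, 20, 6, -36, 41, 50, 44, 23, -2] -> [-7, 7, -20, -6, 36, -41, -50, -44, -23, 2] -> [2, -23, -44, -50, -41, 36, -6, -20, 7, -7] -> [5, -20, -41, -47, -38, 39, -3, -17, 10, -4] -> 39
  [-3, -49, -27, -16] -> [3, 49, 27, 16] -> [16, 27, 49, 3] -> [19, 30, 52, 6] -> 52
  [35, -17, -33, 2, -12, 15, -33, -40, -4, 45] -> [-35, 17, 33, -2, 12, -15, 33, 40, 4, -45] -> [-45, 4, 40, 33, -15, 12, -2, 33, 17, -35] -> [-42, 7, 43, 36, -12, 15, 1, 36, 20, -32] -> 43
  [-50, 20, 50, -47, -15, 5, 48] -> [50, -20, -50, 47, 15, -5, -48] -> [-48, -5, 15, 47, -50, -20, 50] -> [-45, -2, 18, 50, -47, -17, 53] -> 53
  [21, -5, 33] -> [-21, 5, -33] -> [-33, 5, -21] -> [-30, 8, -18] -> 8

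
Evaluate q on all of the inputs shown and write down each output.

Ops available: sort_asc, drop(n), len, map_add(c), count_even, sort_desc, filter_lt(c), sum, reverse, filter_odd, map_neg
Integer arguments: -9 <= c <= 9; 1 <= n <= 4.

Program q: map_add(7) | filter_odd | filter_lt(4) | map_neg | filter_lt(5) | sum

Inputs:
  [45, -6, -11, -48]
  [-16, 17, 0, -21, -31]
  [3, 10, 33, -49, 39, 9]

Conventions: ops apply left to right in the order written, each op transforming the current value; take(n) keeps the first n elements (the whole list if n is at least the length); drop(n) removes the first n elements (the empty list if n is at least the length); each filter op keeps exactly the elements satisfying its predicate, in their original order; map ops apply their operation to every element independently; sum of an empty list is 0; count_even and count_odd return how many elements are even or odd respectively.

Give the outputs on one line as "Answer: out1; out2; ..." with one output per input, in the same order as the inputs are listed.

Execution, op by op:
  [45, -6, -11, -48] -> [52, 1, -4, -41] -> [1, -41] -> [1, -41] -> [-1, 41] -> [-1] -> -1
  [-16, 17, 0, -21, -31] -> [-9, 24, 7, -14, -24] -> [-9, 7] -> [-9] -> [9] -> [] -> 0
  [3, 10, 33, -49, 39, 9] -> [10, 17, 40, -42, 46, 16] -> [17] -> [] -> [] -> [] -> 0

-1; 0; 0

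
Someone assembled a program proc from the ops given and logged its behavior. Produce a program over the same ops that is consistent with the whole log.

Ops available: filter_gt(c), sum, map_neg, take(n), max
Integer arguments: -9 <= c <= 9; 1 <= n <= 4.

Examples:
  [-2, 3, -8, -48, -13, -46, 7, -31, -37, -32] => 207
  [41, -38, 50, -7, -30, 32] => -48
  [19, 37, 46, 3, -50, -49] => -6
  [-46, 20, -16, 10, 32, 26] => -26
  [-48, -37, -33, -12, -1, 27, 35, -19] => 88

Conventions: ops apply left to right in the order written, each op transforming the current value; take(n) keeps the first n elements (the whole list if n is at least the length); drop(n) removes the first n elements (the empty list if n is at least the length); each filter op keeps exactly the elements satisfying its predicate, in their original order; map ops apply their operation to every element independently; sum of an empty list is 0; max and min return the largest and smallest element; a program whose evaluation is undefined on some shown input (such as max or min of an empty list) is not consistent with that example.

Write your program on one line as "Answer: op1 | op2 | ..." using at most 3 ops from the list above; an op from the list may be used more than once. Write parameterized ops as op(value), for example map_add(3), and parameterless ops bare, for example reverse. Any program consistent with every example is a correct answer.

map_neg | sum

Check, running the answer program on each example:
  [-2, 3, -8, -48, -13, -46, 7, -31, -37, -32] -> [2, -3, 8, 48, 13, 46, -7, 31, 37, 32] -> 207
  [41, -38, 50, -7, -30, 32] -> [-41, 38, -50, 7, 30, -32] -> -48
  [19, 37, 46, 3, -50, -49] -> [-19, -37, -46, -3, 50, 49] -> -6
  [-46, 20, -16, 10, 32, 26] -> [46, -20, 16, -10, -32, -26] -> -26
  [-48, -37, -33, -12, -1, 27, 35, -19] -> [48, 37, 33, 12, 1, -27, -35, 19] -> 88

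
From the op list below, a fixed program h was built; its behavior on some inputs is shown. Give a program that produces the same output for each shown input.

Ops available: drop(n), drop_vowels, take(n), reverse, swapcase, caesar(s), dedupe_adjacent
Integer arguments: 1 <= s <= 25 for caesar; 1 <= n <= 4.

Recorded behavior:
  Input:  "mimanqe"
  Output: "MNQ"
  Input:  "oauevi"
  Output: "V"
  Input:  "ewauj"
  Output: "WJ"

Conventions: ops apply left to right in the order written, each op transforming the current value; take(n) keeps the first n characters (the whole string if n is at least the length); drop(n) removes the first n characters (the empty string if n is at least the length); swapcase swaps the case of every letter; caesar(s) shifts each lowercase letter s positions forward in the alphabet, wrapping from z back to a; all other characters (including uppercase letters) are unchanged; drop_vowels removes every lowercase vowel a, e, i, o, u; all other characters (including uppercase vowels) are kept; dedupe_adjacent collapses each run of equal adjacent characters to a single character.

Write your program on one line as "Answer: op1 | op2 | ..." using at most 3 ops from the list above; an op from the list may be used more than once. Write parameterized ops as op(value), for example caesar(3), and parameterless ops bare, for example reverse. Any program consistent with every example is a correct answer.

drop_vowels | dedupe_adjacent | swapcase

Check, running the answer program on each example:
  "mimanqe" -> "mmnq" -> "mnq" -> "MNQ"
  "oauevi" -> "v" -> "v" -> "V"
  "ewauj" -> "wj" -> "wj" -> "WJ"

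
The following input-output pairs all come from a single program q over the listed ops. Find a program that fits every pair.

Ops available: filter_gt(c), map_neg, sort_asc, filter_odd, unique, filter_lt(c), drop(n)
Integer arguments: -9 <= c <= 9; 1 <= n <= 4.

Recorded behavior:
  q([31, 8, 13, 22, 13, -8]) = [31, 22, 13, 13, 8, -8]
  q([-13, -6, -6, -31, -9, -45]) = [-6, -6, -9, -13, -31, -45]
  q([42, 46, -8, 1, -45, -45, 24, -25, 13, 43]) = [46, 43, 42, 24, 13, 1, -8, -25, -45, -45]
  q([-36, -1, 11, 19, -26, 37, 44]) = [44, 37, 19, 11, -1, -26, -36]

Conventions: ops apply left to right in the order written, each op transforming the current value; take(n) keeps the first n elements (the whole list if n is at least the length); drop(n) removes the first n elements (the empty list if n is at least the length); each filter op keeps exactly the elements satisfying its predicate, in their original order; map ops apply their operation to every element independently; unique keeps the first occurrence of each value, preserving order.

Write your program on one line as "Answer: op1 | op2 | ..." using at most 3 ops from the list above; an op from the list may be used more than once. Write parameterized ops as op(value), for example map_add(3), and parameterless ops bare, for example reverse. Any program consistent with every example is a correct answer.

map_neg | sort_asc | map_neg

Check, running the answer program on each example:
  [31, 8, 13, 22, 13, -8] -> [-31, -8, -13, -22, -13, 8] -> [-31, -22, -13, -13, -8, 8] -> [31, 22, 13, 13, 8, -8]
  [-13, -6, -6, -31, -9, -45] -> [13, 6, 6, 31, 9, 45] -> [6, 6, 9, 13, 31, 45] -> [-6, -6, -9, -13, -31, -45]
  [42, 46, -8, 1, -45, -45, 24, -25, 13, 43] -> [-42, -46, 8, -1, 45, 45, -24, 25, -13, -43] -> [-46, -43, -42, -24, -13, -1, 8, 25, 45, 45] -> [46, 43, 42, 24, 13, 1, -8, -25, -45, -45]
  [-36, -1, 11, 19, -26, 37, 44] -> [36, 1, -11, -19, 26, -37, -44] -> [-44, -37, -19, -11, 1, 26, 36] -> [44, 37, 19, 11, -1, -26, -36]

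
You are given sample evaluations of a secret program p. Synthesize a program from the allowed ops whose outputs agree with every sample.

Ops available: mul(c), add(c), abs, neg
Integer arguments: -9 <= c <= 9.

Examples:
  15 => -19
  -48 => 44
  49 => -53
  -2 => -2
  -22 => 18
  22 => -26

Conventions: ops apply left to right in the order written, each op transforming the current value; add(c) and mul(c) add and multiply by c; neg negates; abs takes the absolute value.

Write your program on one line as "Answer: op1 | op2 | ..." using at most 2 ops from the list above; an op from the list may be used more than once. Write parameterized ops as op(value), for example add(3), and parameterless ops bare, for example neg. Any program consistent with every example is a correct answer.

neg | add(-4)

Check, running the answer program on each example:
  15 -> -15 -> -19
  -48 -> 48 -> 44
  49 -> -49 -> -53
  -2 -> 2 -> -2
  -22 -> 22 -> 18
  22 -> -22 -> -26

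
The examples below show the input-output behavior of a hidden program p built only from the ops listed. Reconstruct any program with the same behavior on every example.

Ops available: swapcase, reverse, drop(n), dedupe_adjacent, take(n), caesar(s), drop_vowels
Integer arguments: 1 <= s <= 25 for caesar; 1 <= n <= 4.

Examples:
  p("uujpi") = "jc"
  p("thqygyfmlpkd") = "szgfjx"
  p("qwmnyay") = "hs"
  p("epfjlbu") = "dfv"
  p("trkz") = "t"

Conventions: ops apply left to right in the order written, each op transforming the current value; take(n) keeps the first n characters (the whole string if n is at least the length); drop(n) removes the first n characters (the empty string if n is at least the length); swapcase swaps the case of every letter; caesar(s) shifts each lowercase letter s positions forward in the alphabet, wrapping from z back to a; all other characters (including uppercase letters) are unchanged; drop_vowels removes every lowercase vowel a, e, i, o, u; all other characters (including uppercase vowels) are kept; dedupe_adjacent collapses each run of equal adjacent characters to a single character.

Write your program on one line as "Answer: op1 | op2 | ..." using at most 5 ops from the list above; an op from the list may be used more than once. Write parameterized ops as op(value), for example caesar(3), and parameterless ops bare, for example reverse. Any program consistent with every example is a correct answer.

caesar(20) | drop(3) | drop_vowels | dedupe_adjacent

Check, running the answer program on each example:
  "uujpi" -> "oodjc" -> "jc" -> "jc" -> "jc"
  "thqygyfmlpkd" -> "nbksaszgfjex" -> "saszgfjex" -> "sszgfjx" -> "szgfjx"
  "qwmnyay" -> "kqghsus" -> "hsus" -> "hss" -> "hs"
  "epfjlbu" -> "yjzdfvo" -> "dfvo" -> "dfv" -> "dfv"
  "trkz" -> "nlet" -> "t" -> "t" -> "t"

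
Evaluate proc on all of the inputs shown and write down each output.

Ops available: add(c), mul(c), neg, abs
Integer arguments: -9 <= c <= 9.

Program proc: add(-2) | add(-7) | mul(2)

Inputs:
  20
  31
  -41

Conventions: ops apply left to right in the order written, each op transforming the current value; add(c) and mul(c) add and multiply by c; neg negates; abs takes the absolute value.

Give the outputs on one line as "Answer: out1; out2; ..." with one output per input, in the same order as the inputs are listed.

Execution, op by op:
  20 -> 18 -> 11 -> 22
  31 -> 29 -> 22 -> 44
  -41 -> -43 -> -50 -> -100

22; 44; -100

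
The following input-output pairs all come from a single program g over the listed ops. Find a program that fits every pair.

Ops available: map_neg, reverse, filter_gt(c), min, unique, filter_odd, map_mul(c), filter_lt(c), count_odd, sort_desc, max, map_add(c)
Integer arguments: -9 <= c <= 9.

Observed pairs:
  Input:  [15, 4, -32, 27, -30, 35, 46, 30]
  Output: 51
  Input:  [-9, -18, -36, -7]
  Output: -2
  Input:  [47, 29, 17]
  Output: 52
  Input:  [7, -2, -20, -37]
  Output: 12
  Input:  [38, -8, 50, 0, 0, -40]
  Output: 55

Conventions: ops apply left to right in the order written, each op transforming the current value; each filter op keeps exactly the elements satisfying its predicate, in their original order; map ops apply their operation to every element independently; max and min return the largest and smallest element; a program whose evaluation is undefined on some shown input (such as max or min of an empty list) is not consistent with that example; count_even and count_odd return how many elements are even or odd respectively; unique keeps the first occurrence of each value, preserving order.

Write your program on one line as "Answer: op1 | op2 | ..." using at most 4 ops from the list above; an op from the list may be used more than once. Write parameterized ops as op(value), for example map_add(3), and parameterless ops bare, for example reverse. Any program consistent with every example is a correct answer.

unique | map_add(5) | max

Check, running the answer program on each example:
  [15, 4, -32, 27, -30, 35, 46, 30] -> [15, 4, -32, 27, -30, 35, 46, 30] -> [20, 9, -27, 32, -25, 40, 51, 35] -> 51
  [-9, -18, -36, -7] -> [-9, -18, -36, -7] -> [-4, -13, -31, -2] -> -2
  [47, 29, 17] -> [47, 29, 17] -> [52, 34, 22] -> 52
  [7, -2, -20, -37] -> [7, -2, -20, -37] -> [12, 3, -15, -32] -> 12
  [38, -8, 50, 0, 0, -40] -> [38, -8, 50, 0, -40] -> [43, -3, 55, 5, -35] -> 55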